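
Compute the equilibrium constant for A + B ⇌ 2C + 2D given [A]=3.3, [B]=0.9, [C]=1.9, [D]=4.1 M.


Kc = [C]^2[D]^2/([A][B])
= (1.9^2 × 4.1^2)/(3.3^1 × 0.9^1)
= 60.6841/2.97
= 20.43

20.43


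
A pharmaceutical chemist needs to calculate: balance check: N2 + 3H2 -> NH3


Equation: N2 + 3H2 -> NH3
Check atoms: H: 6≠3, N: 2≠1
Not balanced

No, not balanced


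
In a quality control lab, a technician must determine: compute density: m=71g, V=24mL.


ρ = mass/volume
= 71/24
= 2.958 g/mL

2.958 g/mL


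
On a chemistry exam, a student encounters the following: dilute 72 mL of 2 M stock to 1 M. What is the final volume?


C1V1 = C2V2
2 × 72 = 1 × V2
V2 = 144/1 = 144.0 mL

144.0 mL


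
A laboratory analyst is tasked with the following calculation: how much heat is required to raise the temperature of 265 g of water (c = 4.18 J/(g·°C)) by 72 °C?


q = mcΔT = 265 × 4.18 × 72
= 79754.40 J

79754.40 J


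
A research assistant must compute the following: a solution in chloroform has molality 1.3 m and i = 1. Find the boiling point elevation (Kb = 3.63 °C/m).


ΔTb = Kb × m × i
= 3.63 × 1.3 × 1
= 4.719 °C

4.719 °C


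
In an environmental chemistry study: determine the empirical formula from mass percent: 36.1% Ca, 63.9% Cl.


Assume 100 g sample. Moles of each element:
  Ca: 36.1/40.08 = 0.901 mol
  Cl: 63.9/35.45 = 1.803 mol
Divide by smallest (0.901):
  Ca: 0.901/0.901 = 1.0
  Cl: 1.803/0.901 = 2.0
Empirical formula: CaCl2

CaCl2


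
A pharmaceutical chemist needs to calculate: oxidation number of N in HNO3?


(+1) + x + 3(-2) = 0, so x = +5
Oxidation number: +5

+5


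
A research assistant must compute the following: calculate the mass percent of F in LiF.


M(LiF) = 1×6.94 + 1×19.0 = 25.94 g/mol
Mass of F = 1 × 19.0 = 19.00 g/mol
% F = 19.00/25.94 × 100 = 73.25%

73.25%


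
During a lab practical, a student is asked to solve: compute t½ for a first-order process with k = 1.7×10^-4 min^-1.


t½ = ln2/k = 0.693147/(1.7×10^-4 min^-1)
= 4077 min

4077 min


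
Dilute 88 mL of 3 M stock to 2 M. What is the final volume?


C1V1 = C2V2
3 × 88 = 2 × V2
V2 = 264/2 = 132.0 mL

132.0 mL


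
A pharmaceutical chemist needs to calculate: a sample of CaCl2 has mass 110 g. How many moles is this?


M(CaCl2) = 110.98 g/mol
n = mass/M = 110/110.98 = 0.9912 mol

0.9912 mol


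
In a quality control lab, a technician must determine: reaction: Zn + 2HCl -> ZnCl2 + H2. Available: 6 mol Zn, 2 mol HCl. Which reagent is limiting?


Mole ratio available / coefficient:
  Zn: 6/1 = 6.000
  HCl: 2/2 = 1.000
Smaller ratio is limiting.

HCl


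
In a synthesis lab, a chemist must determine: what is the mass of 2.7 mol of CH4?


M(CH4) = 16.04 g/mol
mass = n × M = 2.7 × 16.04 = 43.31 g

43.31 g


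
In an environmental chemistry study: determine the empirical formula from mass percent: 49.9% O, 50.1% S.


Assume 100 g sample. Moles of each element:
  O: 49.9/16.0 = 3.119 mol
  S: 50.1/32.07 = 1.562 mol
Divide by smallest (1.562):
  O: 3.119/1.562 = 2.0
  S: 1.562/1.562 = 1.0
Empirical formula: SO2

SO2


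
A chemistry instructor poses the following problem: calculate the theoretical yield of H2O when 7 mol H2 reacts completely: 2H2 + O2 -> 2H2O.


Mole ratio H2O:H2 = 2:2
n(H2O) = 7 × 2/2 = 7.000 mol
mass = 7.000 × 18.02 = 126.14 g

126.14 g


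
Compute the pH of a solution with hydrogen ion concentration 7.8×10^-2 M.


pH = -log10([H+]) = -log10(7.8×10^-2)
= 2 - log10(7.8)
= 2 - 0.89
= 1.11

1.11


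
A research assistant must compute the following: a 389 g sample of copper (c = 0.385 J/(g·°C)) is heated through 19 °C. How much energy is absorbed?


q = mcΔT = 389 × 0.385 × 19
= 2845.54 J

2845.54 J


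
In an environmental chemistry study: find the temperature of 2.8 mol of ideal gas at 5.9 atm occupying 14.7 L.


PV = nRT  (R = 0.08206 L·atm/(mol·K))
T = PV/(nR) = 5.9×14.7/(2.8×0.08206)
= 86.73/0.229768
= 377.47 K

377.47 K


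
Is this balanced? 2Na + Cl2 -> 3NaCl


Equation: 2Na + Cl2 -> 3NaCl
Check atoms: Cl: 2≠3, Na: 2≠3
Not balanced

No, not balanced


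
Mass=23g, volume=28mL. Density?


ρ = mass/volume
= 23/28
= 0.821 g/mL

0.821 g/mL


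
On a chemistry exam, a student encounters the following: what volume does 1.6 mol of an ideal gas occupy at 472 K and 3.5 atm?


PV = nRT  (R = 0.08206 L·atm/(mol·K))
V = nRT/P = 1.6×0.08206×472/3.5
= 17.706 L

17.706 L


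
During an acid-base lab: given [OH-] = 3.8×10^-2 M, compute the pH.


pOH = -log10([OH-]) = -log10(3.8×10^-2)
= 2 - log10(3.8) = 1.42
pH = 14 - pOH = 14 - 1.42 = 12.58

12.58


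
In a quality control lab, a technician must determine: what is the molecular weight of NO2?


M(NO2) = 1×14.01 + 2×16.0
= 14.01 + 32.0
= 46.01 g/mol

46.01 g/mol


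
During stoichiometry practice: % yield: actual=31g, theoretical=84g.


% yield = actual/theoretical × 100
= 31/84 × 100
= 36.9%

36.9%


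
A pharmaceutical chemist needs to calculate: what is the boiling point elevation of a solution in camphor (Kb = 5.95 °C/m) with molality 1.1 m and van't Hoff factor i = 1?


ΔTb = Kb × m × i
= 5.95 × 1.1 × 1
= 6.545 °C

6.545 °C


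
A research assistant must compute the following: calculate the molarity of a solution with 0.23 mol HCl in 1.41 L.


M = n/V = 0.23/1.41 = 0.163 mol/L

0.163 M


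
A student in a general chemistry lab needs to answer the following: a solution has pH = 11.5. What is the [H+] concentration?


[H+] = 10^(-pH) = 10^(-11.5)
= 3.16×10^-12 M

3.16×10^-12 M


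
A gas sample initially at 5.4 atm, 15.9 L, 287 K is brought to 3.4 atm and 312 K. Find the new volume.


P1V1/T1 = P2V2/T2
V2 = P1V1T2/(T1P2)
= 5.4×15.9×312/(287×3.4)
= 27.453 L

27.453 L


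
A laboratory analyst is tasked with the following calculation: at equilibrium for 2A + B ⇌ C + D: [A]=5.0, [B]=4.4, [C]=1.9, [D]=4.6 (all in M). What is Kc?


Kc = [C][D]/([A]^2[B])
= (1.9^1 × 4.6^1)/(5.0^2 × 4.4^1)
= 8.74/110
= 0.07945

0.07945


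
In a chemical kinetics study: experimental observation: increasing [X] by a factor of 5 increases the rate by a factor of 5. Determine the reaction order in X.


rate ∝ [X]^n
5^n = 5 → n = 1
Order in X: 1

1


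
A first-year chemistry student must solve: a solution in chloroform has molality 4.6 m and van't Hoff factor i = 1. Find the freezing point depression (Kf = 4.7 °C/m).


ΔTf = Kf × m × i
= 4.7 × 4.6 × 1
= 21.62 °C

21.62 °C


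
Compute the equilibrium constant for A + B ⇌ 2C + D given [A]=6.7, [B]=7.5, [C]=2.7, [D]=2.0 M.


Kc = [C]^2[D]/([A][B])
= (2.7^2 × 2.0^1)/(6.7^1 × 7.5^1)
= 14.58/50.25
= 0.2901

0.2901


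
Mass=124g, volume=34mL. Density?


ρ = mass/volume
= 124/34
= 3.647 g/mL

3.647 g/mL


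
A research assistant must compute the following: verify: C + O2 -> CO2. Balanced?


Equation: C + O2 -> CO2
Check atoms: C: 1=1, O: 2=2
Balanced

Yes, balanced


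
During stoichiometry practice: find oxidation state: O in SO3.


O is usually -2
Oxidation number: -2

-2


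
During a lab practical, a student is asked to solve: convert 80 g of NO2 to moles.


M(NO2) = 46.01 g/mol
n = mass/M = 80/46.01 = 1.7388 mol

1.7388 mol


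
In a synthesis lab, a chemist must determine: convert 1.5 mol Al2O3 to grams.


M(Al2O3) = 101.96 g/mol
mass = n × M = 1.5 × 101.96 = 152.94 g

152.94 g


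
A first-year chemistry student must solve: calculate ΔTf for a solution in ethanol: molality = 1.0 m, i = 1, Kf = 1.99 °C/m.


ΔTf = Kf × m × i
= 1.99 × 1.0 × 1
= 1.99 °C

1.99 °C


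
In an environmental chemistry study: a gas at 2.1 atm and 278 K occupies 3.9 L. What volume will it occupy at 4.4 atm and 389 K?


P1V1/T1 = P2V2/T2
V2 = P1V1T2/(T1P2)
= 2.1×3.9×389/(278×4.4)
= 2.605 L

2.605 L


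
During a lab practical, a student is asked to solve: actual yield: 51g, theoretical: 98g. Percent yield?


% yield = actual/theoretical × 100
= 51/98 × 100
= 52.04%

52.04%


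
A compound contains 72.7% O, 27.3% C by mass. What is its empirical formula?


Assume 100 g sample. Moles of each element:
  O: 72.7/16.0 = 4.544 mol
  C: 27.3/12.01 = 2.273 mol
Divide by smallest (2.273):
  O: 4.544/2.273 = 2.0
  C: 2.273/2.273 = 1.0
Empirical formula: CO2

CO2


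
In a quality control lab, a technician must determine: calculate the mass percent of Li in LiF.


M(LiF) = 1×6.94 + 1×19.0 = 25.94 g/mol
Mass of Li = 1 × 6.94 = 6.94 g/mol
% Li = 6.94/25.94 × 100 = 26.75%

26.75%


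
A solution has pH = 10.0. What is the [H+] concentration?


[H+] = 10^(-pH) = 10^(-10.0)
= 1.0×10^-10 M

1.0×10^-10 M


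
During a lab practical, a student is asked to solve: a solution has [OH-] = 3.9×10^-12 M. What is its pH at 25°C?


pOH = -log10([OH-]) = -log10(3.9×10^-12)
= 12 - log10(3.9) = 11.41
pH = 14 - pOH = 14 - 11.41 = 2.59

2.59


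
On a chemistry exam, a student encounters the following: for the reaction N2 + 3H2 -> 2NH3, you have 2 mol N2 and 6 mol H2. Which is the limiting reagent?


Mole ratio available / coefficient:
  N2: 2/1 = 2.000
  H2: 6/3 = 2.000
Smaller ratio is limiting.

neither (stoichiometric); N2 and H2 are fully consumed


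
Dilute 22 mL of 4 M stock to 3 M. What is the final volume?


C1V1 = C2V2
4 × 22 = 3 × V2
V2 = 88/3 = 29.33 mL

29.33 mL


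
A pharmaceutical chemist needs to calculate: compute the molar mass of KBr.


M(KBr) = 1×39.1 + 1×79.9
= 39.1 + 79.9
= 119.0 g/mol

119.0 g/mol


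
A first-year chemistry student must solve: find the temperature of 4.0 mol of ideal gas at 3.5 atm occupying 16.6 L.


PV = nRT  (R = 0.08206 L·atm/(mol·K))
T = PV/(nR) = 3.5×16.6/(4.0×0.08206)
= 58.10/0.328240
= 177.00 K

177.00 K


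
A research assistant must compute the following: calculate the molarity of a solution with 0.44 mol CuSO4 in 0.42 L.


M = n/V = 0.44/0.42 = 1.048 mol/L

1.048 M


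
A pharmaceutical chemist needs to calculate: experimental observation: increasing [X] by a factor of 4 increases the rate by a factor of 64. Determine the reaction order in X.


rate ∝ [X]^n
4^n = 64 → n = 3
Order in X: 3

3


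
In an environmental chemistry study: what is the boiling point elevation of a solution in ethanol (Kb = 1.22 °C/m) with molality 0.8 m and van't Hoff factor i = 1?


ΔTb = Kb × m × i
= 1.22 × 0.8 × 1
= 0.976 °C

0.976 °C


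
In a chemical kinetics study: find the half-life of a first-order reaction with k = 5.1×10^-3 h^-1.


t½ = ln2/k = 0.693147/(5.1×10^-3 h^-1)
= 135.9 h

135.9 h


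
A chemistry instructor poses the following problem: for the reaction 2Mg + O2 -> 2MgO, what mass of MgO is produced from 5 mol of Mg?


Mole ratio MgO:Mg = 2:2
n(MgO) = 5 × 2/2 = 5.000 mol
mass = 5.000 × 40.31 = 201.55 g

201.55 g


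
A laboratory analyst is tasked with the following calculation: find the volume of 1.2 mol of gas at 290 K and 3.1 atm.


PV = nRT  (R = 0.08206 L·atm/(mol·K))
V = nRT/P = 1.2×0.08206×290/3.1
= 9.212 L

9.212 L


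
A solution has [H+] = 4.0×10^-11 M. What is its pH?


pH = -log10([H+]) = -log10(4.0×10^-11)
= 11 - log10(4.0)
= 11 - 0.6
= 10.4

10.4


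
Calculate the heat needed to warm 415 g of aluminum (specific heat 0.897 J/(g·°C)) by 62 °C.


q = mcΔT = 415 × 0.897 × 62
= 23079.81 J

23079.81 J


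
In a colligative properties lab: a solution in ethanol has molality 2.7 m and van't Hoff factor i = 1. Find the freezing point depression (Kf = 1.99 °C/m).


ΔTf = Kf × m × i
= 1.99 × 2.7 × 1
= 5.373 °C

5.373 °C


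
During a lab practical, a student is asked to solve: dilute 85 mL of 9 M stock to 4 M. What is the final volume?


C1V1 = C2V2
9 × 85 = 4 × V2
V2 = 765/4 = 191.25 mL

191.25 mL


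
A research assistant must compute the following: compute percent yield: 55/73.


% yield = actual/theoretical × 100
= 55/73 × 100
= 75.34%

75.34%


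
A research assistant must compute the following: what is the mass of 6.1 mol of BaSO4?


M(BaSO4) = 233.4 g/mol
mass = n × M = 6.1 × 233.4 = 1423.74 g

1423.74 g


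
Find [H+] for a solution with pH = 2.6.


[H+] = 10^(-pH) = 10^(-2.6)
= 2.51×10^-3 M

2.51×10^-3 M


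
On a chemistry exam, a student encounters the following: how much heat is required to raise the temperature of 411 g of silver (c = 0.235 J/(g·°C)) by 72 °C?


q = mcΔT = 411 × 0.235 × 72
= 6954.12 J

6954.12 J


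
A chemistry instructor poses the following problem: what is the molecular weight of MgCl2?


M(MgCl2) = 1×24.31 + 2×35.45
= 24.31 + 70.9
= 95.21 g/mol

95.21 g/mol


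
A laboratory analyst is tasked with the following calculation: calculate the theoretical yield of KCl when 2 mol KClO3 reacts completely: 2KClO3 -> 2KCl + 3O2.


Mole ratio KCl:KClO3 = 2:2
n(KCl) = 2 × 2/2 = 2.000 mol
mass = 2.000 × 74.55 = 149.1 g

149.1 g


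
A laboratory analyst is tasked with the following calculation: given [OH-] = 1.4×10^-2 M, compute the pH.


pOH = -log10([OH-]) = -log10(1.4×10^-2)
= 2 - log10(1.4) = 1.85
pH = 14 - pOH = 14 - 1.85 = 12.15

12.15


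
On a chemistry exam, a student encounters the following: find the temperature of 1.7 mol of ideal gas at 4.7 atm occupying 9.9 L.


PV = nRT  (R = 0.08206 L·atm/(mol·K))
T = PV/(nR) = 4.7×9.9/(1.7×0.08206)
= 46.53/0.139502
= 333.54 K

333.54 K


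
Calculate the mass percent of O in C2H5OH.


M(C2H5OH) = 2×12.01 + 6×1.008 + 1×16.0 = 46.068 g/mol
Mass of O = 1 × 16.0 = 16.00 g/mol
% O = 16.00/46.068 × 100 = 34.73%

34.73%


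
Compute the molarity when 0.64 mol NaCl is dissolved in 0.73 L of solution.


M = n/V = 0.64/0.73 = 0.877 mol/L

0.877 M


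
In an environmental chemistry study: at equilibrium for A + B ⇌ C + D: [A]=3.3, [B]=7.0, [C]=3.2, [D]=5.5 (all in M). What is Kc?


Kc = [C][D]/([A][B])
= (3.2^1 × 5.5^1)/(3.3^1 × 7.0^1)
= 17.6/23.1
= 0.7619

0.7619


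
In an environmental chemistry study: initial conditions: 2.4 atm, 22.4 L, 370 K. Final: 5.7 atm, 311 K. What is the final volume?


P1V1/T1 = P2V2/T2
V2 = P1V1T2/(T1P2)
= 2.4×22.4×311/(370×5.7)
= 7.928 L

7.928 L


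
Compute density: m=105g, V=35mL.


ρ = mass/volume
= 105/35
= 3.0 g/mL

3.0 g/mL


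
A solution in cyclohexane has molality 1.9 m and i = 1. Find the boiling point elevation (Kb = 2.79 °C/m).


ΔTb = Kb × m × i
= 2.79 × 1.9 × 1
= 5.301 °C

5.301 °C


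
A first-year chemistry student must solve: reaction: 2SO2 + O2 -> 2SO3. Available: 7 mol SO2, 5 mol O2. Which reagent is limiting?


Mole ratio available / coefficient:
  SO2: 7/2 = 3.500
  O2: 5/1 = 5.000
Smaller ratio is limiting.

SO2


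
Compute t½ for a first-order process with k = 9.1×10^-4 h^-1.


t½ = ln2/k = 0.693147/(9.1×10^-4 h^-1)
= 761.7 h

761.7 h


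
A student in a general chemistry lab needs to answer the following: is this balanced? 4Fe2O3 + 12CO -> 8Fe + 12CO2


Equation: 4Fe2O3 + 12CO -> 8Fe + 12CO2
Check atoms: C: 12=12, Fe: 8=8, O: 24=24
Balanced

Yes, balanced


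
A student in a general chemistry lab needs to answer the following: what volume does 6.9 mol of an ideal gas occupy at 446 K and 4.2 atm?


PV = nRT  (R = 0.08206 L·atm/(mol·K))
V = nRT/P = 6.9×0.08206×446/4.2
= 60.127 L

60.127 L


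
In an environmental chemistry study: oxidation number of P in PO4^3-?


x + 4(-2) = -3, so x = +5
Oxidation number: +5

+5


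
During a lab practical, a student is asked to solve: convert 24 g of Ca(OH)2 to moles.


M(Ca(OH)2) = 74.1 g/mol
n = mass/M = 24/74.1 = 0.3239 mol

0.3239 mol


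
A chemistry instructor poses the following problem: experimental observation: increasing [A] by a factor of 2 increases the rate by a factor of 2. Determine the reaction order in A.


rate ∝ [A]^n
2^n = 2 → n = 1
Order in A: 1

1


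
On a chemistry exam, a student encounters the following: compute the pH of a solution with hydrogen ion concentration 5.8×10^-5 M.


pH = -log10([H+]) = -log10(5.8×10^-5)
= 5 - log10(5.8)
= 5 - 0.76
= 4.24

4.24


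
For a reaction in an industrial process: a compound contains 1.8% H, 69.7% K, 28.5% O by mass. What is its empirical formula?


Assume 100 g sample. Moles of each element:
  H: 1.8/1.008 = 1.786 mol
  K: 69.7/39.1 = 1.783 mol
  O: 28.5/16.0 = 1.781 mol
Divide by smallest (1.781):
  H: 1.786/1.781 = 1.0
  K: 1.783/1.781 = 1.0
  O: 1.781/1.781 = 1.0
Empirical formula: KOH

KOH


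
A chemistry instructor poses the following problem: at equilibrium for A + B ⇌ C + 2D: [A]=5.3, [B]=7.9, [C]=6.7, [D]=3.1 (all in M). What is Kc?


Kc = [C][D]^2/([A][B])
= (6.7^1 × 3.1^2)/(5.3^1 × 7.9^1)
= 64.387/41.87
= 1.538

1.538


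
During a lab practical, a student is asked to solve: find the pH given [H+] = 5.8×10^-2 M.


pH = -log10([H+]) = -log10(5.8×10^-2)
= 2 - log10(5.8)
= 2 - 0.76
= 1.24

1.24


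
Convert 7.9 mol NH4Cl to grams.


M(NH4Cl) = 53.49 g/mol
mass = n × M = 7.9 × 53.49 = 422.57 g

422.57 g


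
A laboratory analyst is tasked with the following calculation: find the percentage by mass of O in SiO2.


M(SiO2) = 1×28.09 + 2×16.0 = 60.09 g/mol
Mass of O = 2 × 16.0 = 32.00 g/mol
% O = 32.00/60.09 × 100 = 53.25%

53.25%


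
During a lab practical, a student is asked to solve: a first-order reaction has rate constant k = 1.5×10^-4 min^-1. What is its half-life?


t½ = ln2/k = 0.693147/(1.5×10^-4 min^-1)
= 4621 min

4621 min


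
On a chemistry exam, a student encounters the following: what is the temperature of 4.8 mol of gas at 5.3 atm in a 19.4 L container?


PV = nRT  (R = 0.08206 L·atm/(mol·K))
T = PV/(nR) = 5.3×19.4/(4.8×0.08206)
= 102.82/0.393888
= 261.04 K

261.04 K


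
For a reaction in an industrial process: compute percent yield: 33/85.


% yield = actual/theoretical × 100
= 33/85 × 100
= 38.82%

38.82%


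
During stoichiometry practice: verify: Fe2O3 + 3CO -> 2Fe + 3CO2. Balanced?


Equation: Fe2O3 + 3CO -> 2Fe + 3CO2
Check atoms: C: 3=3, Fe: 2=2, O: 6=6
Balanced

Yes, balanced


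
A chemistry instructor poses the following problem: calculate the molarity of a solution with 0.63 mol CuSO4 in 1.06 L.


M = n/V = 0.63/1.06 = 0.594 mol/L

0.594 M


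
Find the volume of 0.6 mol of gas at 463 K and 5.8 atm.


PV = nRT  (R = 0.08206 L·atm/(mol·K))
V = nRT/P = 0.6×0.08206×463/5.8
= 3.93 L

3.93 L


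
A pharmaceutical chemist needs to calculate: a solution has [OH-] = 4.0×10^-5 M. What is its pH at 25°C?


pOH = -log10([OH-]) = -log10(4.0×10^-5)
= 5 - log10(4.0) = 4.4
pH = 14 - pOH = 14 - 4.4 = 9.6

9.6


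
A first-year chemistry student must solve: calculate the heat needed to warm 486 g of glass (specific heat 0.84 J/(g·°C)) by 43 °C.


q = mcΔT = 486 × 0.84 × 43
= 17554.32 J

17554.32 J


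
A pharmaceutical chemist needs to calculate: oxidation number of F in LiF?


F is always -1
Oxidation number: -1

-1


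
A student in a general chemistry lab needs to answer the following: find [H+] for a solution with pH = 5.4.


[H+] = 10^(-pH) = 10^(-5.4)
= 3.98×10^-6 M

3.98×10^-6 M


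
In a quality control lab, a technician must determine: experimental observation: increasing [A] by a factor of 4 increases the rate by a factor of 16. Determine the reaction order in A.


rate ∝ [A]^n
4^n = 16 → n = 2
Order in A: 2

2


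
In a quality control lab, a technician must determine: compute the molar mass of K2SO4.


M(K2SO4) = 2×39.1 + 1×32.07 + 4×16.0
= 78.2 + 32.07 + 64.0
= 174.27 g/mol

174.27 g/mol


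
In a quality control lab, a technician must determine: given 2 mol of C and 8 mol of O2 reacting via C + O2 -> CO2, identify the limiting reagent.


Mole ratio available / coefficient:
  C: 2/1 = 2.000
  O2: 8/1 = 8.000
Smaller ratio is limiting.

C


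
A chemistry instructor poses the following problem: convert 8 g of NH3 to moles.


M(NH3) = 17.03 g/mol
n = mass/M = 8/17.03 = 0.4698 mol

0.4698 mol


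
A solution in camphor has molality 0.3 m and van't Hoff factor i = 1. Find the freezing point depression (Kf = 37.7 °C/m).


ΔTf = Kf × m × i
= 37.7 × 0.3 × 1
= 11.31 °C

11.31 °C


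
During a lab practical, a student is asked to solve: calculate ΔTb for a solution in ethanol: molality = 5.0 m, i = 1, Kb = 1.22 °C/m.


ΔTb = Kb × m × i
= 1.22 × 5.0 × 1
= 6.1 °C

6.1 °C


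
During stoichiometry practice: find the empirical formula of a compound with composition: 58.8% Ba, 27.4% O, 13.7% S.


Assume 100 g sample. Moles of each element:
  Ba: 58.8/137.33 = 0.428 mol
  O: 27.4/16.0 = 1.712 mol
  S: 13.7/32.07 = 0.427 mol
Divide by smallest (0.427):
  Ba: 0.428/0.427 = 1.0
  O: 1.712/0.427 = 4.01
  S: 0.427/0.427 = 1.0
Empirical formula: BaSO4

BaSO4


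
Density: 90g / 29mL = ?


ρ = mass/volume
= 90/29
= 3.103 g/mL

3.103 g/mL


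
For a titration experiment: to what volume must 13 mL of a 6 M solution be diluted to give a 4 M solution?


C1V1 = C2V2
6 × 13 = 4 × V2
V2 = 78/4 = 19.5 mL

19.5 mL


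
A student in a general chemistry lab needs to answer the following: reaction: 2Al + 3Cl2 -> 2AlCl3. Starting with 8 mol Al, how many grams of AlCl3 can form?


Mole ratio AlCl3:Al = 2:2
n(AlCl3) = 8 × 2/2 = 8.000 mol
mass = 8.000 × 133.33 = 1066.64 g

1066.64 g


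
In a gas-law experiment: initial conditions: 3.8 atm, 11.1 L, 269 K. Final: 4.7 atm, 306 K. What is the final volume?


P1V1/T1 = P2V2/T2
V2 = P1V1T2/(T1P2)
= 3.8×11.1×306/(269×4.7)
= 10.209 L

10.209 L


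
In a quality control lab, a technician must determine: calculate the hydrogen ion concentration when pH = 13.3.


[H+] = 10^(-pH) = 10^(-13.3)
= 5.01×10^-14 M

5.01×10^-14 M


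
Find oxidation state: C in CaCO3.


(+2) + x + 3(-2) = 0, so x = +4
Oxidation number: +4

+4


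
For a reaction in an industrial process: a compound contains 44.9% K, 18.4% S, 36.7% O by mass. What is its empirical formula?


Assume 100 g sample. Moles of each element:
  K: 44.9/39.1 = 1.148 mol
  S: 18.4/32.07 = 0.574 mol
  O: 36.7/16.0 = 2.294 mol
Divide by smallest (0.574):
  K: 1.148/0.574 = 2.0
  S: 0.574/0.574 = 1.0
  O: 2.294/0.574 = 4.0
Empirical formula: K2SO4

K2SO4


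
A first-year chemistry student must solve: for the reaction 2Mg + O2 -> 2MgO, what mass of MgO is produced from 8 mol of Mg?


Mole ratio MgO:Mg = 2:2
n(MgO) = 8 × 2/2 = 8.000 mol
mass = 8.000 × 40.31 = 322.48 g

322.48 g


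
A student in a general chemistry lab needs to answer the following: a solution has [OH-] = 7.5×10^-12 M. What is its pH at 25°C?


pOH = -log10([OH-]) = -log10(7.5×10^-12)
= 12 - log10(7.5) = 11.12
pH = 14 - pOH = 14 - 11.12 = 2.88

2.88


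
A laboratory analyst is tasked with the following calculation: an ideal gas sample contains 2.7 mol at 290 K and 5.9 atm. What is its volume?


PV = nRT  (R = 0.08206 L·atm/(mol·K))
V = nRT/P = 2.7×0.08206×290/5.9
= 10.89 L

10.89 L


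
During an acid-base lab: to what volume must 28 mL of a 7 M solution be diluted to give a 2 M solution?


C1V1 = C2V2
7 × 28 = 2 × V2
V2 = 196/2 = 98.0 mL

98.0 mL


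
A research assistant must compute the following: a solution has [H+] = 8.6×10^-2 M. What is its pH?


pH = -log10([H+]) = -log10(8.6×10^-2)
= 2 - log10(8.6)
= 2 - 0.93
= 1.07

1.07


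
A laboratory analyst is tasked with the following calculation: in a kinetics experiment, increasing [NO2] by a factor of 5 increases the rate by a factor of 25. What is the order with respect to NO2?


rate ∝ [NO2]^n
5^n = 25 → n = 2
Order in NO2: 2

2


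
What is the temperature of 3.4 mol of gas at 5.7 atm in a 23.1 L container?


PV = nRT  (R = 0.08206 L·atm/(mol·K))
T = PV/(nR) = 5.7×23.1/(3.4×0.08206)
= 131.67/0.279004
= 471.93 K

471.93 K


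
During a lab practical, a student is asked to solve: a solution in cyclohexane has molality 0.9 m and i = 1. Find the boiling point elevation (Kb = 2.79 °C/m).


ΔTb = Kb × m × i
= 2.79 × 0.9 × 1
= 2.511 °C

2.511 °C


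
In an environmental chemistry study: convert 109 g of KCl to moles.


M(KCl) = 74.55 g/mol
n = mass/M = 109/74.55 = 1.4621 mol

1.4621 mol


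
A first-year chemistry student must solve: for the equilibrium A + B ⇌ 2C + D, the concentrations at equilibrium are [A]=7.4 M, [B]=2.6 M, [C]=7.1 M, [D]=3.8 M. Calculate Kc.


Kc = [C]^2[D]/([A][B])
= (7.1^2 × 3.8^1)/(7.4^1 × 2.6^1)
= 191.558/19.24
= 9.956

9.956


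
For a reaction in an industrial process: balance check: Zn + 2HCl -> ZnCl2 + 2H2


Equation: Zn + 2HCl -> ZnCl2 + 2H2
Check atoms: Cl: 2=2, H: 2≠4, Zn: 1=1
Not balanced

No, not balanced


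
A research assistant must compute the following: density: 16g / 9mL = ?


ρ = mass/volume
= 16/9
= 1.778 g/mL

1.778 g/mL


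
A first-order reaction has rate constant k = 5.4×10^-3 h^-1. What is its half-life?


t½ = ln2/k = 0.693147/(5.4×10^-3 h^-1)
= 128.4 h

128.4 h


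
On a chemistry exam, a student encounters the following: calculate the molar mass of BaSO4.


M(BaSO4) = 1×137.33 + 1×32.07 + 4×16.0
= 137.33 + 32.07 + 64.0
= 233.4 g/mol

233.4 g/mol


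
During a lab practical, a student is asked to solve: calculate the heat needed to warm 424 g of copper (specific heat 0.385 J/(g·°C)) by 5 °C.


q = mcΔT = 424 × 0.385 × 5
= 816.20 J

816.20 J


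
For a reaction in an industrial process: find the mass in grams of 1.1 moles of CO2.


M(CO2) = 44.01 g/mol
mass = n × M = 1.1 × 44.01 = 48.41 g

48.41 g


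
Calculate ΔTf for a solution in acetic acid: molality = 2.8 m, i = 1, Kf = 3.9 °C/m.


ΔTf = Kf × m × i
= 3.9 × 2.8 × 1
= 10.92 °C

10.92 °C


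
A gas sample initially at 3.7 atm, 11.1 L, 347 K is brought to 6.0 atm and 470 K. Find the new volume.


P1V1/T1 = P2V2/T2
V2 = P1V1T2/(T1P2)
= 3.7×11.1×470/(347×6.0)
= 9.271 L

9.271 L


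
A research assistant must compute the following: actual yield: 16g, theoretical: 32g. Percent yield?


% yield = actual/theoretical × 100
= 16/32 × 100
= 50.0%

50.0%


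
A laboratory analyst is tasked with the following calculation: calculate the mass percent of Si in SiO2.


M(SiO2) = 1×28.09 + 2×16.0 = 60.09 g/mol
Mass of Si = 1 × 28.09 = 28.09 g/mol
% Si = 28.09/60.09 × 100 = 46.75%

46.75%


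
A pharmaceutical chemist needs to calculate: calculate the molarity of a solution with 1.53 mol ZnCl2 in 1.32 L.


M = n/V = 1.53/1.32 = 1.159 mol/L

1.159 M


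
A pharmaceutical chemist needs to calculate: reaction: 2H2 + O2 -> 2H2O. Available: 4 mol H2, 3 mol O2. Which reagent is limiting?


Mole ratio available / coefficient:
  H2: 4/2 = 2.000
  O2: 3/1 = 3.000
Smaller ratio is limiting.

H2


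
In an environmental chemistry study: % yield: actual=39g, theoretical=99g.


% yield = actual/theoretical × 100
= 39/99 × 100
= 39.39%

39.39%


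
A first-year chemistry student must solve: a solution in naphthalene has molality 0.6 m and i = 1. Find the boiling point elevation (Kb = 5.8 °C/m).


ΔTb = Kb × m × i
= 5.8 × 0.6 × 1
= 3.48 °C

3.48 °C


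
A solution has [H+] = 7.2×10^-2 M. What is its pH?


pH = -log10([H+]) = -log10(7.2×10^-2)
= 2 - log10(7.2)
= 2 - 0.86
= 1.14

1.14


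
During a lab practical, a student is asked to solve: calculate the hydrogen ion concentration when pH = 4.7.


[H+] = 10^(-pH) = 10^(-4.7)
= 2.0×10^-5 M

2.0×10^-5 M


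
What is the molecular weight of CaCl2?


M(CaCl2) = 1×40.08 + 2×35.45
= 40.08 + 70.9
= 110.98 g/mol

110.98 g/mol


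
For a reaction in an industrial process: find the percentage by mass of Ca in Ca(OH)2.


M(Ca(OH)2) = 1×40.08 + 2×16.0 + 2×1.008 = 74.096 g/mol
Mass of Ca = 1 × 40.08 = 40.08 g/mol
% Ca = 40.08/74.096 × 100 = 54.09%

54.09%


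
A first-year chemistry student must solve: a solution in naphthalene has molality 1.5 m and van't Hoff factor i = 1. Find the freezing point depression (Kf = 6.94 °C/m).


ΔTf = Kf × m × i
= 6.94 × 1.5 × 1
= 10.41 °C

10.41 °C


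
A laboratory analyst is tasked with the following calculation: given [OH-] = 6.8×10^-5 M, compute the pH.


pOH = -log10([OH-]) = -log10(6.8×10^-5)
= 5 - log10(6.8) = 4.17
pH = 14 - pOH = 14 - 4.17 = 9.83

9.83


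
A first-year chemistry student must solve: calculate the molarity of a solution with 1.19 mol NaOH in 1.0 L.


M = n/V = 1.19/1.0 = 1.190 mol/L

1.190 M


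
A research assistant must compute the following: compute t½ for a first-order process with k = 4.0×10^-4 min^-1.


t½ = ln2/k = 0.693147/(4.0×10^-4 min^-1)
= 1733 min

1733 min


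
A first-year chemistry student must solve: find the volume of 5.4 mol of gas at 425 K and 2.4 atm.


PV = nRT  (R = 0.08206 L·atm/(mol·K))
V = nRT/P = 5.4×0.08206×425/2.4
= 78.47 L

78.47 L


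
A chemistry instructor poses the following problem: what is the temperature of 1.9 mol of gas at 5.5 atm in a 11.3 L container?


PV = nRT  (R = 0.08206 L·atm/(mol·K))
T = PV/(nR) = 5.5×11.3/(1.9×0.08206)
= 62.15/0.155914
= 398.62 K

398.62 K


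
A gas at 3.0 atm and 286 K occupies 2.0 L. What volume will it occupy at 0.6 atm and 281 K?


P1V1/T1 = P2V2/T2
V2 = P1V1T2/(T1P2)
= 3.0×2.0×281/(286×0.6)
= 9.825 L

9.825 L


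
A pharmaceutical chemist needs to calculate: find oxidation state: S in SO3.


x + 3(-2) = 0, so x = +6
Oxidation number: +6

+6


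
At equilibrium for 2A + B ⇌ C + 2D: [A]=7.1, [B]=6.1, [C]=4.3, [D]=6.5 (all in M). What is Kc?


Kc = [C][D]^2/([A]^2[B])
= (4.3^1 × 6.5^2)/(7.1^2 × 6.1^1)
= 181.675/307.501
= 0.5908

0.5908


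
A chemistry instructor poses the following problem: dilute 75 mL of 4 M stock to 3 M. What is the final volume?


C1V1 = C2V2
4 × 75 = 3 × V2
V2 = 300/3 = 100.0 mL

100.0 mL


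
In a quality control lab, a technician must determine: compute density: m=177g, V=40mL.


ρ = mass/volume
= 177/40
= 4.425 g/mL

4.425 g/mL


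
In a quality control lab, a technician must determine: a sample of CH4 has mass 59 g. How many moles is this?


M(CH4) = 16.04 g/mol
n = mass/M = 59/16.04 = 3.6783 mol

3.6783 mol


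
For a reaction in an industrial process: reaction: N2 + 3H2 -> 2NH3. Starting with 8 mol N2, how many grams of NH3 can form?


Mole ratio NH3:N2 = 2:1
n(NH3) = 8 × 2/1 = 16.000 mol
mass = 16.000 × 17.03 = 272.48 g

272.48 g


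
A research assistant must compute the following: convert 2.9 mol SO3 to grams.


M(SO3) = 80.07 g/mol
mass = n × M = 2.9 × 80.07 = 232.20 g

232.20 g


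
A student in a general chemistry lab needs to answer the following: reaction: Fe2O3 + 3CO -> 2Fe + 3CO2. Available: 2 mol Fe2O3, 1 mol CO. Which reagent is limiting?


Mole ratio available / coefficient:
  Fe2O3: 2/1 = 2.000
  CO: 1/3 = 0.333
Smaller ratio is limiting.

CO


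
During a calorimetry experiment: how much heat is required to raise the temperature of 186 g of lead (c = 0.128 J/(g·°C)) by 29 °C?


q = mcΔT = 186 × 0.128 × 29
= 690.43 J

690.43 J


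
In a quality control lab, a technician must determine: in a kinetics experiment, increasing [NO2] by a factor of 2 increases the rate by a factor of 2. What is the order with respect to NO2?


rate ∝ [NO2]^n
2^n = 2 → n = 1
Order in NO2: 1

1


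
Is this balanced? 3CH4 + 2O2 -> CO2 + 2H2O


Equation: 3CH4 + 2O2 -> CO2 + 2H2O
Check atoms: C: 3≠1, H: 12≠4, O: 4=4
Not balanced

No, not balanced


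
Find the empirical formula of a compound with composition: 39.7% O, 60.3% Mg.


Assume 100 g sample. Moles of each element:
  O: 39.7/16.0 = 2.481 mol
  Mg: 60.3/24.31 = 2.48 mol
Divide by smallest (2.48):
  O: 2.481/2.48 = 1.0
  Mg: 2.48/2.48 = 1.0
Empirical formula: MgO

MgO


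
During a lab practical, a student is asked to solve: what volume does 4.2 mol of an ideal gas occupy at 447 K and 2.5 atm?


PV = nRT  (R = 0.08206 L·atm/(mol·K))
V = nRT/P = 4.2×0.08206×447/2.5
= 61.624 L

61.624 L


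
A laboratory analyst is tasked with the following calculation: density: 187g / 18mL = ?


ρ = mass/volume
= 187/18
= 10.389 g/mL

10.389 g/mL


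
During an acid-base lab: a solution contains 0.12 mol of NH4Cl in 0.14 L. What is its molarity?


M = n/V = 0.12/0.14 = 0.857 mol/L

0.857 M


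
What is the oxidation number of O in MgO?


O is usually -2
Oxidation number: -2

-2


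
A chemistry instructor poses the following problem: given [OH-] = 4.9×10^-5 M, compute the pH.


pOH = -log10([OH-]) = -log10(4.9×10^-5)
= 5 - log10(4.9) = 4.31
pH = 14 - pOH = 14 - 4.31 = 9.69

9.69


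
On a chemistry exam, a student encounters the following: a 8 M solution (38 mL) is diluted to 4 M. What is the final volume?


C1V1 = C2V2
8 × 38 = 4 × V2
V2 = 304/4 = 76.0 mL

76.0 mL


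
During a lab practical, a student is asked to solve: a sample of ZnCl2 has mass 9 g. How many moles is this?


M(ZnCl2) = 136.28 g/mol
n = mass/M = 9/136.28 = 0.066 mol

0.066 mol


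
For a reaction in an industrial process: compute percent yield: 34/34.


% yield = actual/theoretical × 100
= 34/34 × 100
= 100.0%

100.0%


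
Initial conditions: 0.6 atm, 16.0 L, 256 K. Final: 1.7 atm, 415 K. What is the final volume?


P1V1/T1 = P2V2/T2
V2 = P1V1T2/(T1P2)
= 0.6×16.0×415/(256×1.7)
= 9.154 L

9.154 L


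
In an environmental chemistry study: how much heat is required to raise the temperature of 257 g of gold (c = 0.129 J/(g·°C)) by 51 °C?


q = mcΔT = 257 × 0.129 × 51
= 1690.80 J

1690.80 J


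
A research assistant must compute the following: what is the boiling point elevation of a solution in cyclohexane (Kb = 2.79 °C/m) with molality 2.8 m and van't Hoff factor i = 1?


ΔTb = Kb × m × i
= 2.79 × 2.8 × 1
= 7.812 °C

7.812 °C


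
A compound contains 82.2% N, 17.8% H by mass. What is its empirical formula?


Assume 100 g sample. Moles of each element:
  N: 82.2/14.01 = 5.867 mol
  H: 17.8/1.008 = 17.659 mol
Divide by smallest (5.867):
  N: 5.867/5.867 = 1.0
  H: 17.659/5.867 = 3.01
Empirical formula: NH3

NH3


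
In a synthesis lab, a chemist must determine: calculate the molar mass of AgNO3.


M(AgNO3) = 1×107.87 + 1×14.01 + 3×16.0
= 107.87 + 14.01 + 48.0
= 169.88 g/mol

169.88 g/mol


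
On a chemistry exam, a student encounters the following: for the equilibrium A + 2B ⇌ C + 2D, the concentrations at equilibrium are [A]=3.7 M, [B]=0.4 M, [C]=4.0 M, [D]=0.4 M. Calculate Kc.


Kc = [C][D]^2/([A][B]^2)
= (4.0^1 × 0.4^2)/(3.7^1 × 0.4^2)
= 0.64/0.592
= 1.081

1.081


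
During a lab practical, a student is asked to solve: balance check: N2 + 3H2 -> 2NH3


Equation: N2 + 3H2 -> 2NH3
Check atoms: H: 6=6, N: 2=2
Balanced

Yes, balanced


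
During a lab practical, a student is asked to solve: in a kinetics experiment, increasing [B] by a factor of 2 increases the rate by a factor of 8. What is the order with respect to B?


rate ∝ [B]^n
2^n = 8 → n = 3
Order in B: 3

3


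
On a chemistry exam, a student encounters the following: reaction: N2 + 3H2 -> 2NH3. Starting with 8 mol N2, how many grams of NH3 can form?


Mole ratio NH3:N2 = 2:1
n(NH3) = 8 × 2/1 = 16.000 mol
mass = 16.000 × 17.03 = 272.48 g

272.48 g


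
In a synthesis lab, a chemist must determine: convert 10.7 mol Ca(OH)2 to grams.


M(Ca(OH)2) = 74.1 g/mol
mass = n × M = 10.7 × 74.1 = 792.87 g

792.87 g


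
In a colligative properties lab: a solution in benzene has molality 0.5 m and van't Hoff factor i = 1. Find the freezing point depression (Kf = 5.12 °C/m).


ΔTf = Kf × m × i
= 5.12 × 0.5 × 1
= 2.56 °C

2.56 °C


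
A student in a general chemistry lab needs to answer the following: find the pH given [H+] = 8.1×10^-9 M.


pH = -log10([H+]) = -log10(8.1×10^-9)
= 9 - log10(8.1)
= 9 - 0.91
= 8.09

8.09


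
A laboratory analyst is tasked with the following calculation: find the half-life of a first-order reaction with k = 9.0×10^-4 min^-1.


t½ = ln2/k = 0.693147/(9.0×10^-4 min^-1)
= 770.2 min

770.2 min


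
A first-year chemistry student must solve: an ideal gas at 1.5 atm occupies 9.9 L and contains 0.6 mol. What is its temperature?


PV = nRT  (R = 0.08206 L·atm/(mol·K))
T = PV/(nR) = 1.5×9.9/(0.6×0.08206)
= 14.85/0.049236
= 301.61 K

301.61 K


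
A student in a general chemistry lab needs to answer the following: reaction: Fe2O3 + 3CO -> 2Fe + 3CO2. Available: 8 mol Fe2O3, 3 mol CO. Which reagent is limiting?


Mole ratio available / coefficient:
  Fe2O3: 8/1 = 8.000
  CO: 3/3 = 1.000
Smaller ratio is limiting.

CO


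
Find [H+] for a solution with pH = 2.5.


[H+] = 10^(-pH) = 10^(-2.5)
= 3.16×10^-3 M

3.16×10^-3 M


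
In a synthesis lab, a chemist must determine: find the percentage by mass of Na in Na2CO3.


M(Na2CO3) = 2×22.99 + 1×12.01 + 3×16.0 = 105.99 g/mol
Mass of Na = 2 × 22.99 = 45.98 g/mol
% Na = 45.98/105.99 × 100 = 43.38%

43.38%


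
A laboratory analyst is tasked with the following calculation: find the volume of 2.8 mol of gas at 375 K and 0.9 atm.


PV = nRT  (R = 0.08206 L·atm/(mol·K))
V = nRT/P = 2.8×0.08206×375/0.9
= 95.737 L

95.737 L


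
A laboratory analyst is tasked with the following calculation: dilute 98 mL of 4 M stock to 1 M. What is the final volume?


C1V1 = C2V2
4 × 98 = 1 × V2
V2 = 392/1 = 392.0 mL

392.0 mL


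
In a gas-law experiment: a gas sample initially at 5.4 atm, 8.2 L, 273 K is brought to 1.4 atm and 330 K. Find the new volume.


P1V1/T1 = P2V2/T2
V2 = P1V1T2/(T1P2)
= 5.4×8.2×330/(273×1.4)
= 38.232 L

38.232 L


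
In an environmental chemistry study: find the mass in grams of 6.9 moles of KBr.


M(KBr) = 119.0 g/mol
mass = n × M = 6.9 × 119.0 = 821.10 g

821.10 g


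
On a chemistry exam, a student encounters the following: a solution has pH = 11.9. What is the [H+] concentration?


[H+] = 10^(-pH) = 10^(-11.9)
= 1.26×10^-12 M

1.26×10^-12 M


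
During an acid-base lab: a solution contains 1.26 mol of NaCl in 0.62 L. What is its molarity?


M = n/V = 1.26/0.62 = 2.032 mol/L

2.032 M


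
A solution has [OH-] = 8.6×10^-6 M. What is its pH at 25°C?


pOH = -log10([OH-]) = -log10(8.6×10^-6)
= 6 - log10(8.6) = 5.07
pH = 14 - pOH = 14 - 5.07 = 8.93

8.93


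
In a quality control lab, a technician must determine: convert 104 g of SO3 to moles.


M(SO3) = 80.07 g/mol
n = mass/M = 104/80.07 = 1.2989 mol

1.2989 mol


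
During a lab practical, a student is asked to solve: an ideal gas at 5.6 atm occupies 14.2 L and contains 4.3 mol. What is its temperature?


PV = nRT  (R = 0.08206 L·atm/(mol·K))
T = PV/(nR) = 5.6×14.2/(4.3×0.08206)
= 79.52/0.352858
= 225.36 K

225.36 K


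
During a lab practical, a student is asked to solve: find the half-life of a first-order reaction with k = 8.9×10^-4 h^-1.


t½ = ln2/k = 0.693147/(8.9×10^-4 h^-1)
= 778.8 h

778.8 h


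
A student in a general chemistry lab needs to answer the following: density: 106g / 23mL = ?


ρ = mass/volume
= 106/23
= 4.609 g/mL

4.609 g/mL


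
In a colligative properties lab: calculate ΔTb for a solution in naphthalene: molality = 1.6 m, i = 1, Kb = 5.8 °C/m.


ΔTb = Kb × m × i
= 5.8 × 1.6 × 1
= 9.28 °C

9.28 °C


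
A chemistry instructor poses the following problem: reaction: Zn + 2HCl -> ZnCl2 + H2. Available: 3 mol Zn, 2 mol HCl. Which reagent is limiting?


Mole ratio available / coefficient:
  Zn: 3/1 = 3.000
  HCl: 2/2 = 1.000
Smaller ratio is limiting.

HCl
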